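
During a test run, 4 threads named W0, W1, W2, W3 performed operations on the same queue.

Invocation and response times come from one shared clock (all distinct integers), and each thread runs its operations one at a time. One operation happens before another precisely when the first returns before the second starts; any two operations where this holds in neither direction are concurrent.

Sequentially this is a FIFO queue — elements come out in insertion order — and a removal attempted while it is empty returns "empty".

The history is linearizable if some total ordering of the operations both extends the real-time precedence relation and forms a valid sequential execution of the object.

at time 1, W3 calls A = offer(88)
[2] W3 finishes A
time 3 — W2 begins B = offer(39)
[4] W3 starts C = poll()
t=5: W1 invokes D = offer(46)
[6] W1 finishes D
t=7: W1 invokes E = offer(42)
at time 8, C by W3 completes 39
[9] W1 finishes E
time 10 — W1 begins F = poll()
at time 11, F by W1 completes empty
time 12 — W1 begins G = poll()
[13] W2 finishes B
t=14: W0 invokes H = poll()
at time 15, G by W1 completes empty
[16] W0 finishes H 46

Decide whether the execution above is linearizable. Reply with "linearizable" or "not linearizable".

not linearizable

the violation lands at event 8, C's response at time 8: events 1..7 linearize, events 1..8 do not
real-time-consistent orders of the 3 completed operations: 2 — all fail the queue replay
including or dropping the 2 pending operations (B, E) in any combination fails
sample order A, C, D (pending dropped) stalls at step 2 — C poll() → 39 has no legal effect
sample order A, D, C (pending dropped) stalls at step 3 — C poll() → 39 has no legal effect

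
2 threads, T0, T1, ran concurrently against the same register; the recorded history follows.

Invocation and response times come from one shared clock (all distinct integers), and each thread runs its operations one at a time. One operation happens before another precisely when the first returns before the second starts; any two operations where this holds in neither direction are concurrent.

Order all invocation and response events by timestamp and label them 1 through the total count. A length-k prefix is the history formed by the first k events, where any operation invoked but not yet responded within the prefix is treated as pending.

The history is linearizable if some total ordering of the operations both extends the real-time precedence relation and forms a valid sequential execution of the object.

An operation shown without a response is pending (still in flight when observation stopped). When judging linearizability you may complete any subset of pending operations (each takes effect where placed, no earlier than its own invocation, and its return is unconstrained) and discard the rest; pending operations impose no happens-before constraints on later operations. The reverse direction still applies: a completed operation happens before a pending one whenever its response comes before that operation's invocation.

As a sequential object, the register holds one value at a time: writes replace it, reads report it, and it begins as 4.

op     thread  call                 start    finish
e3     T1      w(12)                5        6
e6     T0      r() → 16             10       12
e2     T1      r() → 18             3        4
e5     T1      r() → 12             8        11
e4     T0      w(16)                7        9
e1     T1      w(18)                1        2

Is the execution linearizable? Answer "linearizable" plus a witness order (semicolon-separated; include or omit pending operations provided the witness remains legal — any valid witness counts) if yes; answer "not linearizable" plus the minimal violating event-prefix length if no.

after step 1 (e1 w(18)): value 18
after step 2 (e2 r() → 18): value 18
after step 3 (e3 w(12)): value 12
after step 4 (e5 r() → 12): value 12
after step 5 (e4 w(16)): value 16
after step 6 (e6 r() → 16): value 16

linearizable — witness: e1; e2; e3; e5; e4; e6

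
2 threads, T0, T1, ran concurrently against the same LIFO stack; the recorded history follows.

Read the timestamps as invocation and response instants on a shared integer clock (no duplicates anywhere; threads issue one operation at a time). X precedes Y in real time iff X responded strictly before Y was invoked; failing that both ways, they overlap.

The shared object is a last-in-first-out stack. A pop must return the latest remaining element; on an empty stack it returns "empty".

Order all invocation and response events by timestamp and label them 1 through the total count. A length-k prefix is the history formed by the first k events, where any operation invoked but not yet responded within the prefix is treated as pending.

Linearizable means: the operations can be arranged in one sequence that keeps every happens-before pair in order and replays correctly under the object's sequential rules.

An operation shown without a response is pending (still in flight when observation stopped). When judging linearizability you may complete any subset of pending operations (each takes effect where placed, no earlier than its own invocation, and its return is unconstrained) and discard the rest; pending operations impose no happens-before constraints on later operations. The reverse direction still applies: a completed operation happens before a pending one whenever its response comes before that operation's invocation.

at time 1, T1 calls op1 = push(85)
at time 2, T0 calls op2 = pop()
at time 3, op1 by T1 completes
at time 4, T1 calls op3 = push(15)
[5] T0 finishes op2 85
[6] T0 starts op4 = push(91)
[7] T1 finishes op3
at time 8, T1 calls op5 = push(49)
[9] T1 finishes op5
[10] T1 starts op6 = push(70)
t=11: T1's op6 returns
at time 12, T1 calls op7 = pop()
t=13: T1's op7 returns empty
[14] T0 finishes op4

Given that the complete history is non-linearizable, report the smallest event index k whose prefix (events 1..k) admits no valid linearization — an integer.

events 1..12 are linearizable, e.g. via op1, op2, op3, op4, op5, op6:
after step 1 (op1 push(85)): stack <85>
after step 2 (op2 pop() → 85): stack <>
after step 3 (op3 push(15)): stack <15>
after step 4 (op4 push(91) (pending, included)): stack <15,91>
after step 5 (op5 push(49)): stack <15,91,49>
after step 6 (op6 push(70)): stack <15,91,49,70>
event 13 — op7's response, time 13 — after it, nothing linearizes
include/drop combinations of the 1 pending operation (op4) were all tried; none helps
e.g. op1, op2, op3, op5, op6, op7 (pending dropped): illegal at step 6, since op7 pop() → empty cannot apply there
e.g. op1, op3, op2, op5, op6, op7 (pending dropped): illegal at step 3, since op2 pop() → 85 cannot apply there

13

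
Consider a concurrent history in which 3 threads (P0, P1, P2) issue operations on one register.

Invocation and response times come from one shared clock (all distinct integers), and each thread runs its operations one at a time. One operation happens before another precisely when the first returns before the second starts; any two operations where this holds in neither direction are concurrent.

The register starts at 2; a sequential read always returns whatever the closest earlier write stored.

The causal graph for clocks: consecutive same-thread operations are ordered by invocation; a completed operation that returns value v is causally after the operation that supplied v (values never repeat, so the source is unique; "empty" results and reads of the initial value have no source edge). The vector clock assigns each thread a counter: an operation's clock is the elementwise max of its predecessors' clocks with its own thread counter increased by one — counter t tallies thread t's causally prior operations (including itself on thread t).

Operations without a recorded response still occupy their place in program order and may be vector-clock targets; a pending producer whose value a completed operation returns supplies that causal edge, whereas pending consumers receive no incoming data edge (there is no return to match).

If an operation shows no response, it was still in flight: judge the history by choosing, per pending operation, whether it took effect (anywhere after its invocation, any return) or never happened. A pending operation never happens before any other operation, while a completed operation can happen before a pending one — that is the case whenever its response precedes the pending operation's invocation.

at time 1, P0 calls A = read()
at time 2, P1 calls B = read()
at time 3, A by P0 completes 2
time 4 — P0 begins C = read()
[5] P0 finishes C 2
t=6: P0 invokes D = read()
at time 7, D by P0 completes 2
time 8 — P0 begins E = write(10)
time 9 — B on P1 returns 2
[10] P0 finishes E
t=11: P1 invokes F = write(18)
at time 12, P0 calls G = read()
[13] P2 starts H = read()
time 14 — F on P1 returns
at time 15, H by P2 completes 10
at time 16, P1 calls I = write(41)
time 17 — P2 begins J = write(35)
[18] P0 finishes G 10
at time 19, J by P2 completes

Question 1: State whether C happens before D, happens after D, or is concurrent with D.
before

C spans [4,5], D spans [6,7]
resp(C)=5 < inv(D)=6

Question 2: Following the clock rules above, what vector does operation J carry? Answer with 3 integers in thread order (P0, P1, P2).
(4, 0, 2)

no predecessors for B (invoked 2): P1 increments from zero → (0, 1, 0)
no predecessors for A (invoked 1): P0 increments from zero → (1, 0, 0)
from VC(B)=(0, 1, 0), F (invoked 11) maxes components and bumps P1 → (0, 2, 0)
from VC(A)=(1, 0, 0), C (invoked 4) maxes components and bumps P0 → (2, 0, 0)
from VC(F)=(0, 2, 0), I (invoked 16) maxes components and bumps P1 → (0, 3, 0)
from VC(C)=(2, 0, 0), D (invoked 6) maxes components and bumps P0 → (3, 0, 0)
from VC(D)=(3, 0, 0), E (invoked 8) maxes components and bumps P0 → (4, 0, 0)
from VC(E)=(4, 0, 0), H (invoked 13) maxes components and bumps P2 → (4, 0, 1)
from VC(E)=(4, 0, 0), G (invoked 12) maxes components and bumps P0 → (5, 0, 0)
from VC(H)=(4, 0, 1), J (invoked 17) maxes components and bumps P2 → (4, 0, 2)
target: VC(J) = (4, 0, 2)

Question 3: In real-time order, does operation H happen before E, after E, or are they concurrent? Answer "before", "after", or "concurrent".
after

H spans [13,15], E spans [8,10]
resp(E)=10 < inv(H)=13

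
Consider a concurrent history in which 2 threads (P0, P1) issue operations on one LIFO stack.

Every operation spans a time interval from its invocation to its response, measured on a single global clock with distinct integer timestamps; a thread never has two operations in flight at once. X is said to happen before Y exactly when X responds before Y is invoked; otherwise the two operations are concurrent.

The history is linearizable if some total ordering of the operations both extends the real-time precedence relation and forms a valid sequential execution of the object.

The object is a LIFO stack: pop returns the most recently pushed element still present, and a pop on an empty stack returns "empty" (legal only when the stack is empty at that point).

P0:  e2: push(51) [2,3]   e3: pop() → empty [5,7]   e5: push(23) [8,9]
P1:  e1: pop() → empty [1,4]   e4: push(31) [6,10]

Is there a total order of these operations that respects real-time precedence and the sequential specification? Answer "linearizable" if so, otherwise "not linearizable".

not linearizable

through event 6 a valid linearization exists; event 7 (e3 responding at time 7) ends that
real-time-consistent orders of the 3 completed operations: 2 — all fail the LIFO stack replay
include/drop combinations of the 1 pending operation (e4) were all tried; none helps
e.g. e1, e2, e3 (pending dropped): illegal at step 3, since e3 pop() → empty cannot apply there
e.g. e2, e1, e3 (pending dropped): illegal at step 2, since e1 pop() → empty cannot apply there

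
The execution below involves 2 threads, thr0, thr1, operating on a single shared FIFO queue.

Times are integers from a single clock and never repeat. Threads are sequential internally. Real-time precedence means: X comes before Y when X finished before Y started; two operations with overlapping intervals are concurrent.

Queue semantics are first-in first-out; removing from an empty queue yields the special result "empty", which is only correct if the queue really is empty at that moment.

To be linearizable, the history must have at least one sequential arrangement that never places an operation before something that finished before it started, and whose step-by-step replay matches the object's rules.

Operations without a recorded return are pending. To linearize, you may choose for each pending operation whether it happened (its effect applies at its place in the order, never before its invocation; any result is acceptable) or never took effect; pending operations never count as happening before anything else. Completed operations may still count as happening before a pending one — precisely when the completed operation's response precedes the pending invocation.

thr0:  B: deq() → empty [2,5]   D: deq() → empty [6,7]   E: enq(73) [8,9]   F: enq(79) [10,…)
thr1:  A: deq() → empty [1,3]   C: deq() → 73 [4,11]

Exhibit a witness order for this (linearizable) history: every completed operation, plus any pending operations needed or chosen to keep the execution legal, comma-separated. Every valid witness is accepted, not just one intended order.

step 1: A deq() → empty — queue <>
step 2: B deq() → empty — queue <>
step 3: D deq() → empty — queue <>
step 4: E enq(73) — queue <73>
step 5: C deq() → 73 — queue <>

A, B, D, E, C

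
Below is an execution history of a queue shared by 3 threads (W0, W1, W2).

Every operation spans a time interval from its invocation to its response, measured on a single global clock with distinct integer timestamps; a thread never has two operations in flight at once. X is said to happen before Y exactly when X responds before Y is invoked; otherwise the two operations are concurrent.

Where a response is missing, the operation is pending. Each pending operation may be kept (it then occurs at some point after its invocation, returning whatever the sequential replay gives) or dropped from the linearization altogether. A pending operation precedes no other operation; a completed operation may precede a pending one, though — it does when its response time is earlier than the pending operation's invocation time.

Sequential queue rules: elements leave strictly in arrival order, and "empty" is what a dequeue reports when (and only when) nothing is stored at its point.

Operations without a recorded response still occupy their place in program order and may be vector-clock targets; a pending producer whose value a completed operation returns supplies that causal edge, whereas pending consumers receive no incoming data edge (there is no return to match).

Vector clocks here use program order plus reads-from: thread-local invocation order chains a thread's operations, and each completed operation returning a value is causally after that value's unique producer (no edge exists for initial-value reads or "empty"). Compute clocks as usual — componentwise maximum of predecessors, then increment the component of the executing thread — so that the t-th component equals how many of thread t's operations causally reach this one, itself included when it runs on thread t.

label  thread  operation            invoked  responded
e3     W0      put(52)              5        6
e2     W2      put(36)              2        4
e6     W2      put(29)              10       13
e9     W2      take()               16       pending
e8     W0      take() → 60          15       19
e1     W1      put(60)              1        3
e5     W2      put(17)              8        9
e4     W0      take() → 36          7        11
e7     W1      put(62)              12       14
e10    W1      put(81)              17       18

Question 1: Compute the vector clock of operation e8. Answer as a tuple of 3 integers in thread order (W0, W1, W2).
(3, 1, 1)

invoked at 2, e2 has no predecessors; its own W2 bump gives (0, 0, 1)
invoked at 1, e1 has no predecessors; its own W1 bump gives (0, 1, 0)
invoked at 5, e3 has no predecessors; its own W0 bump gives (1, 0, 0)
invoked at 8, e5 merges VC(e2)=(0, 0, 1) and bumps W2's slot → (0, 0, 2)
invoked at 12, e7 merges VC(e1)=(0, 1, 0) and bumps W1's slot → (0, 2, 0)
invoked at 10, e6 merges VC(e5)=(0, 0, 2) and bumps W2's slot → (0, 0, 3)
invoked at 17, e10 merges VC(e7)=(0, 2, 0) and bumps W1's slot → (0, 3, 0)
invoked at 7, e4 merges VC(e2)=(0, 0, 1), VC(e3)=(1, 0, 0) and bumps W0's slot → (2, 0, 1)
invoked at 16, e9 merges VC(e6)=(0, 0, 3) and bumps W2's slot → (0, 0, 4)
invoked at 15, e8 merges VC(e1)=(0, 1, 0), VC(e4)=(2, 0, 1) and bumps W0's slot → (3, 1, 1)
target: VC(e8) = (3, 1, 1)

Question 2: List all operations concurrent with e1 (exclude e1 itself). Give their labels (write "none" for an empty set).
e2

overlap test against e1 [1,3]: concurrent iff the interval meets 1..3
e2 [2,4]: concurrent
e3 [5,6]: after
e4 [7,11]: after
e5 [8,9]: after
e6 [10,13]: after
e7 [12,14]: after
e8 [15,19]: after
e9 [16,…): after
e10 [17,18]: after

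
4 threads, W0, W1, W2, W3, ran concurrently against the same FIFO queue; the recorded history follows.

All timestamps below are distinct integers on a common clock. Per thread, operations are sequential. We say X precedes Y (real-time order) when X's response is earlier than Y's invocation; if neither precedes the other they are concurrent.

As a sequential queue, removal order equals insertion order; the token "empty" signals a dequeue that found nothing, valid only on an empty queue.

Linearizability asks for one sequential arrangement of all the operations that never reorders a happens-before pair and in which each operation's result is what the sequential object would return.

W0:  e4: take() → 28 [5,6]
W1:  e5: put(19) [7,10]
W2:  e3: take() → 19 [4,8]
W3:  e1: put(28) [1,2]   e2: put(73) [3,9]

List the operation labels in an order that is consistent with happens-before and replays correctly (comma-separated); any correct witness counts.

e1, e4, e5, e2, e3

after step 1 (e1 put(28)): queue <28>
after step 2 (e4 take() → 28): queue <>
after step 3 (e5 put(19)): queue <19>
after step 4 (e2 put(73)): queue <19,73>
after step 5 (e3 take() → 19): queue <73>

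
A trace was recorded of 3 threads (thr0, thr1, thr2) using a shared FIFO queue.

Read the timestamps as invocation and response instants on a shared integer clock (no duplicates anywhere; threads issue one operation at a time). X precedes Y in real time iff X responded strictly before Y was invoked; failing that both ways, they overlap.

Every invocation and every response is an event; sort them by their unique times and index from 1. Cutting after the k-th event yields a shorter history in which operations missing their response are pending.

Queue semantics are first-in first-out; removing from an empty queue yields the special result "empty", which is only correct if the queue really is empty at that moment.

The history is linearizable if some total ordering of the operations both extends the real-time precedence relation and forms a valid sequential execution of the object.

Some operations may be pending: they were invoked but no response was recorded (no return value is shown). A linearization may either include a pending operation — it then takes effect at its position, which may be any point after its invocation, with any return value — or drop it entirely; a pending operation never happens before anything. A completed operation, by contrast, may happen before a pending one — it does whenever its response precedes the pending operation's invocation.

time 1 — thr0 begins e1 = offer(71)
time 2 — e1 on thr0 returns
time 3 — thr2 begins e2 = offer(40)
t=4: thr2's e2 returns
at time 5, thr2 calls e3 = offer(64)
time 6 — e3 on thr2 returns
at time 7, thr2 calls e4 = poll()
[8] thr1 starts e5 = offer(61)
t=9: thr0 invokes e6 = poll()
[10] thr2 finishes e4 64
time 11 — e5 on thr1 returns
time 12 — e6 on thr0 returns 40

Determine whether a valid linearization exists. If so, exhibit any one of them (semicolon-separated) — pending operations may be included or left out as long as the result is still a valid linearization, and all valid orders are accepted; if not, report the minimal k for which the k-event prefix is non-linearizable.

through event 9 a valid linearization exists; event 10 (e4 responding at time 10) ends that
a single order respects real time; the 4 completed FIFO queue operations fail replay along it
include/drop combinations of the 2 pending operations (e5, e6) were all tried; none helps
e.g. e1, e2, e3, e4 (pending dropped): illegal at step 4, since e4 poll() → 64 cannot apply there

not linearizable — minimal violating prefix: 10 events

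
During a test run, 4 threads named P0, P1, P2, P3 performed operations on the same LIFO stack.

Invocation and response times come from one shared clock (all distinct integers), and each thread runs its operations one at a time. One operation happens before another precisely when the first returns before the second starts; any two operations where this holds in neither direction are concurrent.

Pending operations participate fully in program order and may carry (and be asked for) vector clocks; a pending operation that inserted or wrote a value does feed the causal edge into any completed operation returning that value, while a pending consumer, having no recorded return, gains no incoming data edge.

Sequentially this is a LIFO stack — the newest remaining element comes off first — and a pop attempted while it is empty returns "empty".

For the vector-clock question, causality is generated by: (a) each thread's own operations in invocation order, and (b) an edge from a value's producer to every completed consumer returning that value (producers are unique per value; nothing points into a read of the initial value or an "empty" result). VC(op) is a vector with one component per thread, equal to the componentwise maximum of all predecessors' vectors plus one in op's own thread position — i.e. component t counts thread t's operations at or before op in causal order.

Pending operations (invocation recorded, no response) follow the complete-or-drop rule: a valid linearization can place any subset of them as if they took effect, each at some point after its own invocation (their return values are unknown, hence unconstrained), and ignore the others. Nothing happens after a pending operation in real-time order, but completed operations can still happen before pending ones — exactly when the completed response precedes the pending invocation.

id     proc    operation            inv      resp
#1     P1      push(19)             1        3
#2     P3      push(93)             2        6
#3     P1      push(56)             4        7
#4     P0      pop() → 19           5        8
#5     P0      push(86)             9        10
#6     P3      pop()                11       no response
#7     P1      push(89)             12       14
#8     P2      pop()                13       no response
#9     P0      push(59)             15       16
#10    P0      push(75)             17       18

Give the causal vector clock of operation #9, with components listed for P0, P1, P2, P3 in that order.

no predecessors for #2 (invoked 2): P3 increments from zero → (0, 0, 0, 1)
no predecessors for #8 (invoked 13): P2 increments from zero → (0, 0, 1, 0)
no predecessors for #1 (invoked 1): P1 increments from zero → (0, 1, 0, 0)
#6 (invocation 11): componentwise max over VC(#2)=(0, 0, 0, 1), +1 at P3, giving (0, 0, 0, 2)
#3 (invocation 4): componentwise max over VC(#1)=(0, 1, 0, 0), +1 at P1, giving (0, 2, 0, 0)
#4 (invocation 5): componentwise max over VC(#1)=(0, 1, 0, 0), +1 at P0, giving (1, 1, 0, 0)
#7 (invocation 12): componentwise max over VC(#3)=(0, 2, 0, 0), +1 at P1, giving (0, 3, 0, 0)
#5 (invocation 9): componentwise max over VC(#4)=(1, 1, 0, 0), +1 at P0, giving (2, 1, 0, 0)
#9 (invocation 15): componentwise max over VC(#5)=(2, 1, 0, 0), +1 at P0, giving (3, 1, 0, 0)
#10 (invocation 17): componentwise max over VC(#9)=(3, 1, 0, 0), +1 at P0, giving (4, 1, 0, 0)
target: VC(#9) = (3, 1, 0, 0)

(3, 1, 0, 0)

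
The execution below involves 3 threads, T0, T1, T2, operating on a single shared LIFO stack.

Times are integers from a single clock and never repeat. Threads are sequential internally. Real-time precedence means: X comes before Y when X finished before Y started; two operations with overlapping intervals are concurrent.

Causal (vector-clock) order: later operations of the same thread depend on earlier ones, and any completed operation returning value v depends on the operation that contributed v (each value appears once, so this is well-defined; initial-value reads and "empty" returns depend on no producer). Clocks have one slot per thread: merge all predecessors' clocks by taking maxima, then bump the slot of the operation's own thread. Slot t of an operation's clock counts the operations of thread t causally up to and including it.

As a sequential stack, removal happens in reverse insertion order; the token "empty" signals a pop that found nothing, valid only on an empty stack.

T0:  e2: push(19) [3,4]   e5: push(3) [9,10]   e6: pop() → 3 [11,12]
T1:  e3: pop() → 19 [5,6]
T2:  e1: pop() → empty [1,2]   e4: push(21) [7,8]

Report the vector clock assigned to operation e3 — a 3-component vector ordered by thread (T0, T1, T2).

VC(e1, invoked at 1): no causal predecessors; +1 on T2 → (0, 0, 1)
VC(e2, invoked at 3): no causal predecessors; +1 on T0 → (1, 0, 0)
e4 (invocation 7): componentwise max over VC(e1)=(0, 0, 1), +1 at T2, giving (0, 0, 2)
e3 (invocation 5): componentwise max over VC(e2)=(1, 0, 0), +1 at T1, giving (1, 1, 0)
e5 (invocation 9): componentwise max over VC(e2)=(1, 0, 0), +1 at T0, giving (2, 0, 0)
e6 (invocation 11): componentwise max over VC(e5)=(2, 0, 0), +1 at T0, giving (3, 0, 0)
target: VC(e3) = (1, 1, 0)

(1, 1, 0)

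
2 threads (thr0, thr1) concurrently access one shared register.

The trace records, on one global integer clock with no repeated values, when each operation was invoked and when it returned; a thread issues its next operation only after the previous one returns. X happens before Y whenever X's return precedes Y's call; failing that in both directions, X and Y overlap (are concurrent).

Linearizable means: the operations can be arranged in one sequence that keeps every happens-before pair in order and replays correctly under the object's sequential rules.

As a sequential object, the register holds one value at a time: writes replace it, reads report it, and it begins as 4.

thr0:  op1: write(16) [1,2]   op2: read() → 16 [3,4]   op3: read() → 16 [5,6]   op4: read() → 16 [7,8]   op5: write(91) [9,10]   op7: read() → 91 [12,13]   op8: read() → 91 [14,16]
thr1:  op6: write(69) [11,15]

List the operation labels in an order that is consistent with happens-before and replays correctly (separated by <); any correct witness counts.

op1 < op2 < op3 < op4 < op5 < op7 < op8 < op6

step 1: op1 write(16) — value 16
step 2: op2 read() → 16 — value 16
step 3: op3 read() → 16 — value 16
step 4: op4 read() → 16 — value 16
step 5: op5 write(91) — value 91
step 6: op7 read() → 91 — value 91
step 7: op8 read() → 91 — value 91
step 8: op6 write(69) — value 69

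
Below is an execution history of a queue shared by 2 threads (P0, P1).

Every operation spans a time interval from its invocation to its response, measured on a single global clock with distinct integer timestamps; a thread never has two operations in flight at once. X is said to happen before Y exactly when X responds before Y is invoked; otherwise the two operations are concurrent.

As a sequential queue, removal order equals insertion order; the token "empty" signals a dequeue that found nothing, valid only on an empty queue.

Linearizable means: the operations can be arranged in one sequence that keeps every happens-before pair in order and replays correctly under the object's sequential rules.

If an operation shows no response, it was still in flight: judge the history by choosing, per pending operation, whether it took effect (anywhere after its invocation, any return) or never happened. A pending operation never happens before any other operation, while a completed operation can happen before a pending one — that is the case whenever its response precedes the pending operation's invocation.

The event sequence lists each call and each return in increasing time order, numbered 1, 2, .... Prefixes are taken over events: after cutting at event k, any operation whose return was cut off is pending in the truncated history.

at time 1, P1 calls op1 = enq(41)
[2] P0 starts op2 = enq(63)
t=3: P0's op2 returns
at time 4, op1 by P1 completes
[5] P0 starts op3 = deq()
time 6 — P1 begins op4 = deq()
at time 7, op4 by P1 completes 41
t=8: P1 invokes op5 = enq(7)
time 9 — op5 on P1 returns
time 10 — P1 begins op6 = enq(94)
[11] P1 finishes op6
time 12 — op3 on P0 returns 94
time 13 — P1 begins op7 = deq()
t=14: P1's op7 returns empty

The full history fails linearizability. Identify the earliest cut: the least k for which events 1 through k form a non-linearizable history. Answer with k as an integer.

12

events 1..11 are still linearizable — one witness is op1, op2, op4, op3, op5, op6:
step 1: op1 enq(41) — queue <41>
step 2: op2 enq(63) — queue <41,63>
step 3: op4 deq() → 41 — queue <63>
step 4: op3 deq() (pending, included) — queue <>
step 5: op5 enq(7) — queue <7>
step 6: op6 enq(94) — queue <7,94>
event 12 — op3's response, time 12 — after it, nothing linearizes
sample order op1, op2, op3, op4, op5, op6 stalls at step 3 — op3 deq() → 94 has no legal effect
sample order op1, op2, op4, op3, op5, op6 stalls at step 4 — op3 deq() → 94 has no legal effect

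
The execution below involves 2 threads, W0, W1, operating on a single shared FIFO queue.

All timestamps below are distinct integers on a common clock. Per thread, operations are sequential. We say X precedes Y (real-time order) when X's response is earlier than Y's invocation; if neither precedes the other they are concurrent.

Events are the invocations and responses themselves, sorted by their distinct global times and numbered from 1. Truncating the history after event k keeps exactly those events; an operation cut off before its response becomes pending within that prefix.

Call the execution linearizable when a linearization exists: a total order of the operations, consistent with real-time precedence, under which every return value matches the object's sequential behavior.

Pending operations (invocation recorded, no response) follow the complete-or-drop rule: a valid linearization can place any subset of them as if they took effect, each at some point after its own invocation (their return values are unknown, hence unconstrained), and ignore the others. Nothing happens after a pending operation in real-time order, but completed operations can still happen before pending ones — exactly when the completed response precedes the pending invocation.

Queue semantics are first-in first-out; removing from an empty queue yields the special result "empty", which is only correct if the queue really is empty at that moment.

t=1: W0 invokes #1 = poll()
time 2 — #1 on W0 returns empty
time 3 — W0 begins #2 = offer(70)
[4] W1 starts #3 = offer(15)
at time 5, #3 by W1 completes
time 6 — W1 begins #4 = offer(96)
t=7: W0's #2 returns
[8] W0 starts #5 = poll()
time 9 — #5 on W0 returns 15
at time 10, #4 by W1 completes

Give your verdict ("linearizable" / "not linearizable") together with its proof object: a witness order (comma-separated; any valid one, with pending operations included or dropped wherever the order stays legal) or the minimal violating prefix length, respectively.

linearizable — witness: #1, #3, #2, #4, #5

after step 1 (#1 poll() → empty): queue <>
after step 2 (#3 offer(15)): queue <15>
after step 3 (#2 offer(70)): queue <15,70>
after step 4 (#4 offer(96)): queue <15,70,96>
after step 5 (#5 poll() → 15): queue <70,96>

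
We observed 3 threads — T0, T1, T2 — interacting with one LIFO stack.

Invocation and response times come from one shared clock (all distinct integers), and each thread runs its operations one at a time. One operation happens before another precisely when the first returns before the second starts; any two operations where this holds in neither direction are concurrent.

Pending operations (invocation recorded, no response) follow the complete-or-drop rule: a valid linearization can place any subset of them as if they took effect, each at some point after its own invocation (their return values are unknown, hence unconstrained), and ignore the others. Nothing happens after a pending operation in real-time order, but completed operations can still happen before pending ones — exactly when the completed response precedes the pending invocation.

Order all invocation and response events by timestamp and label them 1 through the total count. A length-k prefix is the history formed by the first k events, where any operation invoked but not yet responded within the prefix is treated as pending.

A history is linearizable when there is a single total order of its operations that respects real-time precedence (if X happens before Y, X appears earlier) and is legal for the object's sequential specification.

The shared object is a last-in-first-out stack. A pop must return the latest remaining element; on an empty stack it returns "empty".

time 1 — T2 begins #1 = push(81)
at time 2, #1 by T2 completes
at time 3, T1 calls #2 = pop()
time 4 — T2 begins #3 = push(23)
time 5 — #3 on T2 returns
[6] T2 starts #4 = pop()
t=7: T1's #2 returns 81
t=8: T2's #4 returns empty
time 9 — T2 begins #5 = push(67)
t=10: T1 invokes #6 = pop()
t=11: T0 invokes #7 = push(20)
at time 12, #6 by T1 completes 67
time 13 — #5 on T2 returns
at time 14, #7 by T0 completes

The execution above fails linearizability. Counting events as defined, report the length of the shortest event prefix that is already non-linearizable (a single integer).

events 1..7 are linearizable; a witness order is #1, #2, #3:
1. #1 push(81), leaving stack <81>
2. #2 pop() → 81, leaving stack <>
3. #3 push(23), leaving stack <23>
include event 8 — #4 responding at 8 — and every candidate order breaks
sample order #1, #2, #3, #4 stalls at step 4 — #4 pop() → empty has no legal effect
sample order #1, #3, #2, #4 stalls at step 3 — #2 pop() → 81 has no legal effect

8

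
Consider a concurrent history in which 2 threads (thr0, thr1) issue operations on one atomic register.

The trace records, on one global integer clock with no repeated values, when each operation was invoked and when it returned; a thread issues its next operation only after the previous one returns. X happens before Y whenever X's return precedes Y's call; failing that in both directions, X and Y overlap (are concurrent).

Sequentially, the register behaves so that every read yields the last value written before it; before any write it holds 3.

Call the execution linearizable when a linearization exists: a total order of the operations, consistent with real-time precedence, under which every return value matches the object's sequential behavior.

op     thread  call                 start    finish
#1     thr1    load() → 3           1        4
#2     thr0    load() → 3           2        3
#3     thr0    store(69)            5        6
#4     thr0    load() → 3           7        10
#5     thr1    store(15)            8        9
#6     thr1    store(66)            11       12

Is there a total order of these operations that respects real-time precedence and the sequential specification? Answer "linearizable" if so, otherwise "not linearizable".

prefix check: 1..9 passes, 1..10 fails once #4's time-10 response joins
real-time-consistent orders of the 5 completed operations: 4 — all fail the atomic register replay
for example #1, #2, #3, #4, #5 fails at step 4: #4 load() → 3 is not legal there
for example #1, #2, #3, #5, #4 fails at step 5: #4 load() → 3 is not legal there

not linearizable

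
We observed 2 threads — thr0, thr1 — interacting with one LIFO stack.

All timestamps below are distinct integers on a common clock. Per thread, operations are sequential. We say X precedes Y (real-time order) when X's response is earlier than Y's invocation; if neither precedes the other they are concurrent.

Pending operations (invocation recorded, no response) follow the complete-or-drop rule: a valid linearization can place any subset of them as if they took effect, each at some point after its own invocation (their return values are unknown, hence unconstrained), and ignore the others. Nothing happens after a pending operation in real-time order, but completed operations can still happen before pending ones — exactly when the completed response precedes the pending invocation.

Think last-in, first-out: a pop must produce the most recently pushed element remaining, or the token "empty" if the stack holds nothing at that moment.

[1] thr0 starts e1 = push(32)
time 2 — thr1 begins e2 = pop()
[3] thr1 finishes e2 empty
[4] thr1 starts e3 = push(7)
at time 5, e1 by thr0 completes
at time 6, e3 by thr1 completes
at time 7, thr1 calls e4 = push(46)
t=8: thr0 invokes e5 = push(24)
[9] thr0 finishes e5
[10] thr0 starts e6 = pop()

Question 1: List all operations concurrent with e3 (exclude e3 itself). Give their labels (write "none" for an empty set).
e1

e3 spans [4,6]; an op avoiding the whole window 4..6 is ordered, any other is concurrent
e1 [1,5]: concurrent
e2 [2,3]: before
e4 [7,…): after
e5 [8,9]: after
e6 [10,…): after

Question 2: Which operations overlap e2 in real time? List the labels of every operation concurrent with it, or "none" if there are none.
e1

concurrent with e2 ([2,3]): every op whose interval crosses 2..3
e1 [1,5]: concurrent
e3 [4,6]: after
e4 [7,…): after
e5 [8,9]: after
e6 [10,…): after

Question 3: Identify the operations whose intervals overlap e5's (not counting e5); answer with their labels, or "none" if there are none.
e4

e5 spans [8,9]: anything still running between times 8 and 9 counts as concurrent
e1 [1,5]: before
e2 [2,3]: before
e3 [4,6]: before
e4 [7,…): concurrent
e6 [10,…): after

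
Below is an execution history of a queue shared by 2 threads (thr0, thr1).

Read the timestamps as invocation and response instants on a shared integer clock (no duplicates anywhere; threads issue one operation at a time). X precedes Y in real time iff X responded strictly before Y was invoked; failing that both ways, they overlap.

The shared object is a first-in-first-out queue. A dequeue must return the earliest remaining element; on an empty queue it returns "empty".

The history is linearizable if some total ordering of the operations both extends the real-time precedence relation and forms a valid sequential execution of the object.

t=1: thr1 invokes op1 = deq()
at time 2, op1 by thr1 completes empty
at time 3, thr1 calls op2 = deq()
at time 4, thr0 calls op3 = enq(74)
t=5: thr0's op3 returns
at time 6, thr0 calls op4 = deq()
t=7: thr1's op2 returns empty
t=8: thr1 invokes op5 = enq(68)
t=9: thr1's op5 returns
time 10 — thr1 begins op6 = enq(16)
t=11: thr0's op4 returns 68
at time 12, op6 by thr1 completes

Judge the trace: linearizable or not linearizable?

not linearizable

prefix check: 1..10 passes, 1..11 fails once op4's time-11 response joins
no legal order exists: 5 real-time-consistent candidates over 5 completed queue operations, all rejected
no completion choice of the 1 pending operation (op6) rescues it — every subset was tried
take op1, op2, op3, op4, op5 (pending dropped): step 4 already fails, because op4 deq() → 68 cannot occur there
take op1, op2, op3, op5, op4 (pending dropped): step 5 already fails, because op4 deq() → 68 cannot occur there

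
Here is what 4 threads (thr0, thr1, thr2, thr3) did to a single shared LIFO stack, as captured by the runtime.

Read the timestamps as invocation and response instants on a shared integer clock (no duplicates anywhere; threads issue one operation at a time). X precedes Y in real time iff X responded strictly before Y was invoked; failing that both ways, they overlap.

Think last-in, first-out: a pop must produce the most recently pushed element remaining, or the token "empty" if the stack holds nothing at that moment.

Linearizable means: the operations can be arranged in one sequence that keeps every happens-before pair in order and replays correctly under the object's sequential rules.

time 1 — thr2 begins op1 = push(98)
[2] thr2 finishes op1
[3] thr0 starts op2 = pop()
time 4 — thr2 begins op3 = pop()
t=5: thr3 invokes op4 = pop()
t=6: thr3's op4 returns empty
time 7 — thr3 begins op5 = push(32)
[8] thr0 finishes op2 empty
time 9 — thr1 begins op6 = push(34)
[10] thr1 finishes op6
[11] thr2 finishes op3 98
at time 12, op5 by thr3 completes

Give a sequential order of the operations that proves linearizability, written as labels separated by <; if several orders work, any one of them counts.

op1 < op3 < op2 < op4 < op5 < op6

after step 1 (op1 push(98)): stack <98>
after step 2 (op3 pop() → 98): stack <>
after step 3 (op2 pop() → empty): stack <>
after step 4 (op4 pop() → empty): stack <>
after step 5 (op5 push(32)): stack <32>
after step 6 (op6 push(34)): stack <32,34>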